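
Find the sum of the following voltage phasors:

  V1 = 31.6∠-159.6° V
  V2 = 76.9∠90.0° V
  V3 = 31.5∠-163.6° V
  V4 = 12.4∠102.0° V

Step 1 — Convert each phasor to rectangular form:
  V1 = 31.6·(cos(-159.6°) + j·sin(-159.6°)) = -29.62 - j11.01 V
  V2 = 76.9·(cos(90.0°) + j·sin(90.0°)) = 0 + j76.9 V
  V3 = 31.5·(cos(-163.6°) + j·sin(-163.6°)) = -30.22 - j8.894 V
  V4 = 12.4·(cos(102.0°) + j·sin(102.0°)) = -2.578 + j12.13 V
Step 2 — Sum components: V_total = -62.41 + j69.12 V.
Step 3 — Convert to polar: |V_total| = 93.13 V, ∠V_total = 132.1°.

V_total = 93.13∠132.1° V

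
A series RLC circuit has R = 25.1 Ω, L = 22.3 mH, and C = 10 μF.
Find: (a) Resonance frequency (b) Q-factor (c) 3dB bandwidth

Step 1 — Resonance condition Im(Z)=0 gives ω₀ = 1/√(LC).
Step 2 — ω₀ = 1/√(0.0223·1e-05) = 2118 rad/s.
Step 3 — f₀ = ω₀/(2π) = 337 Hz.
Step 4 — Series Q: Q = ω₀L/R = 2118·0.0223/25.1 = 1.881.
Step 5 — 3dB bandwidth: Δω = ω₀/Q = 1126 rad/s; BW = Δω/(2π) = 179.1 Hz.

(a) f₀ = 337 Hz  (b) Q = 1.881  (c) BW = 179.1 Hz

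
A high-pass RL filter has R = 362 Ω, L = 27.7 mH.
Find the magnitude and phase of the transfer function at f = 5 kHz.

Step 1 — Angular frequency: ω = 2π·5000 = 3.142e+04 rad/s.
Step 2 — Transfer function: H(jω) = jωL/(R + jωL).
Step 3 — Numerator jωL = j·870.2; denominator R + jωL = 362 + j870.2.
Step 4 — H = 0.8525 + j0.3546.
Step 5 — Magnitude: |H| = 0.9233 (-0.7 dB); phase: φ = 22.6°.

|H| = 0.9233 (-0.7 dB), φ = 22.6°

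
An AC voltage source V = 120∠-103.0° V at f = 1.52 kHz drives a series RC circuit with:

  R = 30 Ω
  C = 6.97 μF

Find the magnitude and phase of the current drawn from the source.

Step 1 — Angular frequency: ω = 2π·f = 2π·1520 = 9550 rad/s.
Step 2 — Component impedances:
  R: Z = R = 30 Ω
  C: Z = 1/(jωC) = -j/(ω·C) = 0 - j15.02 Ω
Step 3 — Series combination: Z_total = R + C = 30 - j15.02 Ω = 33.55∠-26.6° Ω.
Step 4 — Source phasor: V = 120∠-103.0° V = -26.99 - j116.9 V.
Step 5 — Ohm's law: I = V / Z_total = (-26.99 - j116.9) / (30 - j15.02) = 0.841 - j3.476 A.
Step 6 — Convert to polar: |I| = 3.577 A, ∠I = -76.4°.

I = 3.577∠-76.4° A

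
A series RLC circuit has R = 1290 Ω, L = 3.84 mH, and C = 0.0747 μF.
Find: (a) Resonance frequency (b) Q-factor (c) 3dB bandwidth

Step 1 — Resonance: ω₀ = 1/√(LC) = 1/√(0.00384·7.47e-08) = 5.904e+04 rad/s.
Step 2 — f₀ = ω₀/(2π) = 9397 Hz.
Step 3 — Series Q: Q = ω₀L/R = 5.904e+04·0.00384/1290 = 0.1758.
Step 4 — Bandwidth: Δω = ω₀/Q = 3.359e+05 rad/s; BW = Δω/(2π) = 5.347e+04 Hz.

(a) f₀ = 9397 Hz  (b) Q = 0.1758  (c) BW = 5.347e+04 Hz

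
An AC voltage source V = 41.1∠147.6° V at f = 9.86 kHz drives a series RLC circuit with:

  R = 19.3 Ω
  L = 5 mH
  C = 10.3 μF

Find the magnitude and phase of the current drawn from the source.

Step 1 — Angular frequency: ω = 2π·f = 2π·9860 = 6.195e+04 rad/s.
Step 2 — Component impedances:
  R: Z = R = 19.3 Ω
  L: Z = jωL = j·6.195e+04·0.005 = 0 + j309.8 Ω
  C: Z = 1/(jωC) = -j/(ω·C) = 0 - j1.567 Ω
Step 3 — Series combination: Z_total = R + L + C = 19.3 + j308.2 Ω = 308.8∠86.4° Ω.
Step 4 — Source phasor: V = 41.1∠147.6° V = -34.7 + j22.02 V.
Step 5 — Ohm's law: I = V / Z_total = (-34.7 + j22.02) / (19.3 + j308.2) = 0.06415 + j0.1166 A.
Step 6 — Convert to polar: |I| = 0.1331 A, ∠I = 61.2°.

I = 0.1331∠61.2° A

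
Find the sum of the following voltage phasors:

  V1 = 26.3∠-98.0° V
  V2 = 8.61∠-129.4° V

Step 1 — Convert each phasor to rectangular form:
  V1 = 26.3·(cos(-98.0°) + j·sin(-98.0°)) = -3.66 - j26.04 V
  V2 = 8.61·(cos(-129.4°) + j·sin(-129.4°)) = -5.465 - j6.653 V
Step 2 — Sum components: V_total = -9.125 - j32.7 V.
Step 3 — Convert to polar: |V_total| = 33.95 V, ∠V_total = -105.6°.

V_total = 33.95∠-105.6° V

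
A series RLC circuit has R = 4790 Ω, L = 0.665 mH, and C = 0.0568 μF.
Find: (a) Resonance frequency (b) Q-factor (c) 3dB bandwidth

Step 1 — Resonance condition Im(Z)=0 gives ω₀ = 1/√(LC).
Step 2 — ω₀ = 1/√(0.000665·5.68e-08) = 1.627e+05 rad/s.
Step 3 — f₀ = ω₀/(2π) = 2.59e+04 Hz.
Step 4 — Series Q: Q = ω₀L/R = 1.627e+05·0.000665/4790 = 0.02259.
Step 5 — 3dB bandwidth: Δω = ω₀/Q = 7.203e+06 rad/s; BW = Δω/(2π) = 1.146e+06 Hz.

(a) f₀ = 2.59e+04 Hz  (b) Q = 0.02259  (c) BW = 1.146e+06 Hz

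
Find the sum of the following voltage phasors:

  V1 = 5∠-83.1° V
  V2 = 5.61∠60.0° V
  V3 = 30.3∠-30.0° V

Step 1 — Convert each phasor to rectangular form:
  V1 = 5·(cos(-83.1°) + j·sin(-83.1°)) = 0.6007 - j4.964 V
  V2 = 5.61·(cos(60.0°) + j·sin(60.0°)) = 2.805 + j4.858 V
  V3 = 30.3·(cos(-30.0°) + j·sin(-30.0°)) = 26.24 - j15.15 V
Step 2 — Sum components: V_total = 29.65 - j15.26 V.
Step 3 — Convert to polar: |V_total| = 33.34 V, ∠V_total = -27.2°.

V_total = 33.34∠-27.2° V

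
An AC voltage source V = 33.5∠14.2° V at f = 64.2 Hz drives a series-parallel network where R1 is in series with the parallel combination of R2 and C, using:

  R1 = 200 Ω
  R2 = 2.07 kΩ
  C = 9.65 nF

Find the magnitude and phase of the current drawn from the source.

Step 1 — Angular frequency: ω = 2π·f = 2π·64.2 = 403.4 rad/s.
Step 2 — Component impedances:
  R1: Z = R = 200 Ω
  R2: Z = R = 2070 Ω
  C: Z = 1/(jωC) = -j/(ω·C) = 0 - j2.569e+05 Ω
Step 3 — Parallel branch: R2 || C = 1/(1/R2 + 1/C) = 2070 - j16.68 Ω.
Step 4 — Series with R1: Z_total = R1 + (R2 || C) = 2270 - j16.68 Ω = 2270∠-0.4° Ω.
Step 5 — Source phasor: V = 33.5∠14.2° V = 32.48 + j8.218 V.
Step 6 — Ohm's law: I = V / Z_total = (32.48 + j8.218) / (2270 - j16.68) = 0.01428 + j0.003725 A.
Step 7 — Convert to polar: |I| = 0.01476 A, ∠I = 14.6°.

I = 0.01476∠14.6° A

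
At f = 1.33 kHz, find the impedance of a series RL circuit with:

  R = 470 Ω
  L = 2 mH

Step 1 — Angular frequency: ω = 2π·f = 2π·1330 = 8357 rad/s.
Step 2 — Component impedances:
  R: Z = R = 470 Ω
  L: Z = jωL = j·8357·0.002 = 0 + j16.71 Ω
Step 3 — Series combination: Z_total = R + L = 470 + j16.71 Ω = 470.3∠2.0° Ω.

Z = 470 + j16.71 Ω = 470.3∠2.0° Ω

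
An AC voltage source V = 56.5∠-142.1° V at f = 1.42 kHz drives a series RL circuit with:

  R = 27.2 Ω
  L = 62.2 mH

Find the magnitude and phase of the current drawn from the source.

Step 1 — Angular frequency: ω = 2π·f = 2π·1420 = 8922 rad/s.
Step 2 — Component impedances:
  R: Z = R = 27.2 Ω
  L: Z = jωL = j·8922·0.0622 = 0 + j555 Ω
Step 3 — Series combination: Z_total = R + L = 27.2 + j555 Ω = 555.6∠87.2° Ω.
Step 4 — Source phasor: V = 56.5∠-142.1° V = -44.58 - j34.71 V.
Step 5 — Ohm's law: I = V / Z_total = (-44.58 - j34.71) / (27.2 + j555) = -0.06632 + j0.07709 A.
Step 6 — Convert to polar: |I| = 0.1017 A, ∠I = 130.7°.

I = 0.1017∠130.7° A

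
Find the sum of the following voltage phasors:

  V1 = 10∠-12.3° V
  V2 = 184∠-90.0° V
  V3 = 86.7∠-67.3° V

Step 1 — Convert each phasor to rectangular form:
  V1 = 10·(cos(-12.3°) + j·sin(-12.3°)) = 9.77 - j2.13 V
  V2 = 184·(cos(-90.0°) + j·sin(-90.0°)) = 0 - j184 V
  V3 = 86.7·(cos(-67.3°) + j·sin(-67.3°)) = 33.46 - j79.98 V
Step 2 — Sum components: V_total = 43.23 - j266.1 V.
Step 3 — Convert to polar: |V_total| = 269.6 V, ∠V_total = -80.8°.

V_total = 269.6∠-80.8° V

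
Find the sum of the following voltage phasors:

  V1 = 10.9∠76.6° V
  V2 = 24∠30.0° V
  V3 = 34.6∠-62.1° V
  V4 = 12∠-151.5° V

Step 1 — Convert each phasor to rectangular form:
  V1 = 10.9·(cos(76.6°) + j·sin(76.6°)) = 2.526 + j10.6 V
  V2 = 24·(cos(30.0°) + j·sin(30.0°)) = 20.78 + j12 V
  V3 = 34.6·(cos(-62.1°) + j·sin(-62.1°)) = 16.19 - j30.58 V
  V4 = 12·(cos(-151.5°) + j·sin(-151.5°)) = -10.55 - j5.726 V
Step 2 — Sum components: V_total = 28.96 - j13.7 V.
Step 3 — Convert to polar: |V_total| = 32.03 V, ∠V_total = -25.3°.

V_total = 32.03∠-25.3° V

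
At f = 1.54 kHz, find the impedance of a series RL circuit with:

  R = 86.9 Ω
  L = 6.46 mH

Step 1 — Angular frequency: ω = 2π·f = 2π·1540 = 9676 rad/s.
Step 2 — Component impedances:
  R: Z = R = 86.9 Ω
  L: Z = jωL = j·9676·0.00646 = 0 + j62.51 Ω
Step 3 — Series combination: Z_total = R + L = 86.9 + j62.51 Ω = 107∠35.7° Ω.

Z = 86.9 + j62.51 Ω = 107∠35.7° Ω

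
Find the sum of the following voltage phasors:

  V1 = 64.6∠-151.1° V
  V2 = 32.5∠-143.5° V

Step 1 — Convert each phasor to rectangular form:
  V1 = 64.6·(cos(-151.1°) + j·sin(-151.1°)) = -56.56 - j31.22 V
  V2 = 32.5·(cos(-143.5°) + j·sin(-143.5°)) = -26.13 - j19.33 V
Step 2 — Sum components: V_total = -82.68 - j50.55 V.
Step 3 — Convert to polar: |V_total| = 96.91 V, ∠V_total = -148.6°.

V_total = 96.91∠-148.6° V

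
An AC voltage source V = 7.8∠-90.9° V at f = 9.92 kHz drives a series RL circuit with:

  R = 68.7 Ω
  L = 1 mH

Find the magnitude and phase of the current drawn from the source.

Step 1 — Angular frequency: ω = 2π·f = 2π·9920 = 6.233e+04 rad/s.
Step 2 — Component impedances:
  R: Z = R = 68.7 Ω
  L: Z = jωL = j·6.233e+04·0.001 = 0 + j62.33 Ω
Step 3 — Series combination: Z_total = R + L = 68.7 + j62.33 Ω = 92.76∠42.2° Ω.
Step 4 — Source phasor: V = 7.8∠-90.9° V = -0.1225 - j7.799 V.
Step 5 — Ohm's law: I = V / Z_total = (-0.1225 - j7.799) / (68.7 + j62.33) = -0.05747 - j0.06138 A.
Step 6 — Convert to polar: |I| = 0.08409 A, ∠I = -133.1°.

I = 0.08409∠-133.1° A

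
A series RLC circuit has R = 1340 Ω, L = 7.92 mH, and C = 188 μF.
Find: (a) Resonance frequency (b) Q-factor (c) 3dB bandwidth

Step 1 — Resonance: ω₀ = 1/√(LC) = 1/√(0.00792·0.000188) = 819.5 rad/s.
Step 2 — f₀ = ω₀/(2π) = 130.4 Hz.
Step 3 — Series Q: Q = ω₀L/R = 819.5·0.00792/1340 = 0.004844.
Step 4 — Bandwidth: Δω = ω₀/Q = 1.692e+05 rad/s; BW = Δω/(2π) = 2.693e+04 Hz.

(a) f₀ = 130.4 Hz  (b) Q = 0.004844  (c) BW = 2.693e+04 Hz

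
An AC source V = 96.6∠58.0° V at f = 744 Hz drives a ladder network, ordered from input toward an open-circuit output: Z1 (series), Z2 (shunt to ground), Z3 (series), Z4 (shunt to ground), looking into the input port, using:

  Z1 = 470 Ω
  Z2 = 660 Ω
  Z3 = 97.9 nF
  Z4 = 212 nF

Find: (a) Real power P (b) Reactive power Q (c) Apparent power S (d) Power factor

Step 1 — Angular frequency: ω = 2π·f = 2π·744 = 4675 rad/s.
Step 2 — Component impedances:
  Z1: Z = R = 470 Ω
  Z2: Z = R = 660 Ω
  Z3: Z = 1/(jωC) = -j/(ω·C) = 0 - j2185 Ω
  Z4: Z = 1/(jωC) = -j/(ω·C) = 0 - j1009 Ω
Step 3 — Ladder network (open output): work backward from the far end, alternating series and parallel combinations. Z_in = 1103 - j130.8 Ω = 1111∠-6.8° Ω.
Step 4 — Source phasor: V = 96.6∠58.0° V = 51.19 + j81.92 V.
Step 5 — Current: I = V / Z = 0.03708 + j0.07867 A = 0.08697∠64.8° A.
Step 6 — Complex power: S = V·I* = 8.343 - j0.9893 VA.
Step 7 — Real power: P = Re(S) = 8.343 W.
Step 8 — Reactive power: Q = Im(S) = -0.9893 VAR.
Step 9 — Apparent power: |S| = 8.401 VA.
Step 10 — Power factor: PF = P/|S| = 0.993 (leading).

(a) P = 8.343 W  (b) Q = -0.9893 VAR  (c) S = 8.401 VA  (d) PF = 0.993 (leading)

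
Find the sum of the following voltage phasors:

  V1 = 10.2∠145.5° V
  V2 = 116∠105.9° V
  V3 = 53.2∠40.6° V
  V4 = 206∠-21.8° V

Step 1 — Convert each phasor to rectangular form:
  V1 = 10.2·(cos(145.5°) + j·sin(145.5°)) = -8.406 + j5.777 V
  V2 = 116·(cos(105.9°) + j·sin(105.9°)) = -31.78 + j111.6 V
  V3 = 53.2·(cos(40.6°) + j·sin(40.6°)) = 40.39 + j34.62 V
  V4 = 206·(cos(-21.8°) + j·sin(-21.8°)) = 191.3 - j76.5 V
Step 2 — Sum components: V_total = 191.5 + j75.46 V.
Step 3 — Convert to polar: |V_total| = 205.8 V, ∠V_total = 21.5°.

V_total = 205.8∠21.5° V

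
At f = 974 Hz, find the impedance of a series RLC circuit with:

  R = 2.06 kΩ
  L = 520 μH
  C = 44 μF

Step 1 — Angular frequency: ω = 2π·f = 2π·974 = 6120 rad/s.
Step 2 — Component impedances:
  R: Z = R = 2060 Ω
  L: Z = jωL = j·6120·0.00052 = 0 + j3.182 Ω
  C: Z = 1/(jωC) = -j/(ω·C) = 0 - j3.714 Ω
Step 3 — Series combination: Z_total = R + L + C = 2060 - j0.5314 Ω = 2060∠-0.0° Ω.

Z = 2060 - j0.5314 Ω = 2060∠-0.0° Ω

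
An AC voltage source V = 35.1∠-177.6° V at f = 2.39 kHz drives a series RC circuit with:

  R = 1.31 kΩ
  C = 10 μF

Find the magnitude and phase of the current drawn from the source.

Step 1 — Angular frequency: ω = 2π·f = 2π·2390 = 1.502e+04 rad/s.
Step 2 — Component impedances:
  R: Z = R = 1310 Ω
  C: Z = 1/(jωC) = -j/(ω·C) = 0 - j6.659 Ω
Step 3 — Series combination: Z_total = R + C = 1310 - j6.659 Ω = 1310∠-0.3° Ω.
Step 4 — Source phasor: V = 35.1∠-177.6° V = -35.07 - j1.47 V.
Step 5 — Ohm's law: I = V / Z_total = (-35.07 - j1.47) / (1310 - j6.659) = -0.02676 - j0.001258 A.
Step 6 — Convert to polar: |I| = 0.02679 A, ∠I = -177.3°.

I = 0.02679∠-177.3° A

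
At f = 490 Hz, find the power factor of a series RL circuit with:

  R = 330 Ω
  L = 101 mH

Step 1 — Angular frequency: ω = 2π·f = 2π·490 = 3079 rad/s.
Step 2 — Component impedances:
  R: Z = R = 330 Ω
  L: Z = jωL = j·3079·0.101 = 0 + j311 Ω
Step 3 — Series combination: Z_total = R + L = 330 + j311 Ω = 453.4∠43.3° Ω.
Step 4 — Power factor: PF = cos(φ) = Re(Z)/|Z| = 330/453.4 = 0.7278.
Step 5 — Type: Im(Z) = 311 ⇒ lagging (phase φ = 43.3°).

PF = 0.7278 (lagging, φ = 43.3°)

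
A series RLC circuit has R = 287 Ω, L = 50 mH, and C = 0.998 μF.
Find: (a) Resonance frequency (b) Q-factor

Step 1 — Resonance condition Im(Z)=0 gives ω₀ = 1/√(LC).
Step 2 — ω₀ = 1/√(0.05·9.98e-07) = 4477 rad/s.
Step 3 — f₀ = ω₀/(2π) = 712.5 Hz.
Step 4 — Series Q: Q = ω₀L/R = 4477·0.05/287 = 0.7799.

(a) f₀ = 712.5 Hz  (b) Q = 0.7799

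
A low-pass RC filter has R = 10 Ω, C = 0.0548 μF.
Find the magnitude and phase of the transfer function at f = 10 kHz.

Step 1 — Angular frequency: ω = 2π·1e+04 = 6.283e+04 rad/s.
Step 2 — Transfer function: H(jω) = 1/(1 + jωRC).
Step 3 — Denominator: 1 + jωRC = 1 + j·6.283e+04·10·5.48e-08 = 1 + j0.03443.
Step 4 — H = 0.9988 - j0.03439.
Step 5 — Magnitude: |H| = 0.9994 (-0.0 dB); phase: φ = -2.0°.

|H| = 0.9994 (-0.0 dB), φ = -2.0°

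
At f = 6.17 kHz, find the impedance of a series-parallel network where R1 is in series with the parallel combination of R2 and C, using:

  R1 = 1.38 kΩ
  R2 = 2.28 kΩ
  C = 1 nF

Step 1 — Angular frequency: ω = 2π·f = 2π·6170 = 3.877e+04 rad/s.
Step 2 — Component impedances:
  R1: Z = R = 1380 Ω
  R2: Z = R = 2280 Ω
  C: Z = 1/(jωC) = -j/(ω·C) = 0 - j2.579e+04 Ω
Step 3 — Parallel branch: R2 || C = 1/(1/R2 + 1/C) = 2262 - j200 Ω.
Step 4 — Series with R1: Z_total = R1 + (R2 || C) = 3642 - j200 Ω = 3648∠-3.1° Ω.

Z = 3642 - j200 Ω = 3648∠-3.1° Ω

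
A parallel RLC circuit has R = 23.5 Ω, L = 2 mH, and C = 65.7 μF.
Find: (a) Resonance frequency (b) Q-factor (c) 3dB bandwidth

Step 1 — Resonance: ω₀ = 1/√(LC) = 1/√(0.002·6.57e-05) = 2759 rad/s.
Step 2 — f₀ = ω₀/(2π) = 439.1 Hz.
Step 3 — Parallel Q: Q = R/(ω₀L) = 23.5/(2759·0.002) = 4.259.
Step 4 — Bandwidth: Δω = ω₀/Q = 647.7 rad/s; BW = Δω/(2π) = 103.1 Hz.

(a) f₀ = 439.1 Hz  (b) Q = 4.259  (c) BW = 103.1 Hz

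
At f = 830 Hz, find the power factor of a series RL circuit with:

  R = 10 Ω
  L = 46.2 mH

Step 1 — Angular frequency: ω = 2π·f = 2π·830 = 5215 rad/s.
Step 2 — Component impedances:
  R: Z = R = 10 Ω
  L: Z = jωL = j·5215·0.0462 = 0 + j240.9 Ω
Step 3 — Series combination: Z_total = R + L = 10 + j240.9 Ω = 241.1∠87.6° Ω.
Step 4 — Power factor: PF = cos(φ) = Re(Z)/|Z| = 10/241.14 = 0.04147.
Step 5 — Type: Im(Z) = 240.9 ⇒ lagging (phase φ = 87.6°).

PF = 0.04147 (lagging, φ = 87.6°)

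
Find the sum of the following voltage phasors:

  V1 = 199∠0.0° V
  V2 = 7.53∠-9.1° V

Step 1 — Convert each phasor to rectangular form:
  V1 = 199·(cos(0.0°) + j·sin(0.0°)) = 199 V
  V2 = 7.53·(cos(-9.1°) + j·sin(-9.1°)) = 7.435 - j1.191 V
Step 2 — Sum components: V_total = 206.4 - j1.191 V.
Step 3 — Convert to polar: |V_total| = 206.4 V, ∠V_total = -0.3°.

V_total = 206.4∠-0.3° V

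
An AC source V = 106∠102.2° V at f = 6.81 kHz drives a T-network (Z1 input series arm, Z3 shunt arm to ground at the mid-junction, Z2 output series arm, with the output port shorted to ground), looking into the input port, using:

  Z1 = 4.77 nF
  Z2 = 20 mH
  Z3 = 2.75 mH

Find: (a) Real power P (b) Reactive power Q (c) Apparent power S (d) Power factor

Step 1 — Angular frequency: ω = 2π·f = 2π·6810 = 4.279e+04 rad/s.
Step 2 — Component impedances:
  Z1: Z = 1/(jωC) = -j/(ω·C) = 0 - j4900 Ω
  Z2: Z = jωL = j·4.279e+04·0.02 = 0 + j855.8 Ω
  Z3: Z = jωL = j·4.279e+04·0.00275 = 0 + j117.7 Ω
Step 3 — With the output port shorted to ground, the output series arm Z2 runs from the junction to ground; the shunt arm Z3 also runs from the junction to ground. They appear in parallel: Z3 || Z2 = 0 + j103.4 Ω.
Step 4 — Series with input arm Z1: Z_in = Z1 + (Z3 || Z2) = 0 - j4796 Ω = 4796∠-90.0° Ω.
Step 5 — Source phasor: V = 106∠102.2° V = -22.4 + j103.6 V.
Step 6 — Current: I = V / Z = -0.0216 - j0.004671 A = 0.0221∠-167.8° A.
Step 7 — Complex power: S = V·I* = 0 - j2.343 VA.
Step 8 — Real power: P = Re(S) = 0 W.
Step 9 — Reactive power: Q = Im(S) = -2.343 VAR.
Step 10 — Apparent power: |S| = 2.343 VA.
Step 11 — Power factor: PF = P/|S| = 0 (leading).

(a) P = 0 W  (b) Q = -2.343 VAR  (c) S = 2.343 VA  (d) PF = 0 (leading)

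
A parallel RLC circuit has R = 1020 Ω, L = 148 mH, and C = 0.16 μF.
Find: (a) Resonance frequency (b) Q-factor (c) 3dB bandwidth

Step 1 — Resonance: ω₀ = 1/√(LC) = 1/√(0.148·1.6e-07) = 6498 rad/s.
Step 2 — f₀ = ω₀/(2π) = 1034 Hz.
Step 3 — Parallel Q: Q = R/(ω₀L) = 1020/(6498·0.148) = 1.061.
Step 4 — Bandwidth: Δω = ω₀/Q = 6127 rad/s; BW = Δω/(2π) = 975.2 Hz.

(a) f₀ = 1034 Hz  (b) Q = 1.061  (c) BW = 975.2 Hz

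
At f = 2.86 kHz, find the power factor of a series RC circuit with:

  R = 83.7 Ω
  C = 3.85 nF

Step 1 — Angular frequency: ω = 2π·f = 2π·2860 = 1.797e+04 rad/s.
Step 2 — Component impedances:
  R: Z = R = 83.7 Ω
  C: Z = 1/(jωC) = -j/(ω·C) = 0 - j1.445e+04 Ω
Step 3 — Series combination: Z_total = R + C = 83.7 - j1.445e+04 Ω = 1.445e+04∠-89.7° Ω.
Step 4 — Power factor: PF = cos(φ) = Re(Z)/|Z| = 83.7/14454 = 0.005791.
Step 5 — Type: Im(Z) = -1.445e+04 ⇒ leading (phase φ = -89.7°).

PF = 0.005791 (leading, φ = -89.7°)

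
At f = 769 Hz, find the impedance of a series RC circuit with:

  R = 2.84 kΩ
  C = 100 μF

Step 1 — Angular frequency: ω = 2π·f = 2π·769 = 4832 rad/s.
Step 2 — Component impedances:
  R: Z = R = 2840 Ω
  C: Z = 1/(jωC) = -j/(ω·C) = 0 - j2.07 Ω
Step 3 — Series combination: Z_total = R + C = 2840 - j2.07 Ω = 2840∠-0.0° Ω.

Z = 2840 - j2.07 Ω = 2840∠-0.0° Ω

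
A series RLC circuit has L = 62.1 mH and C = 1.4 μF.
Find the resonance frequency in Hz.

Step 1 — Resonance condition Im(Z)=0 gives ω₀ = 1/√(LC).
Step 2 — ω₀ = 1/√(0.0621·1.4e-06) = 3391 rad/s.
Step 3 — f₀ = ω₀/(2π) = 539.8 Hz.

f₀ = 539.8 Hz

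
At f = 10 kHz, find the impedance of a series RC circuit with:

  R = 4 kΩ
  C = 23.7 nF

Step 1 — Angular frequency: ω = 2π·f = 2π·1e+04 = 6.283e+04 rad/s.
Step 2 — Component impedances:
  R: Z = R = 4000 Ω
  C: Z = 1/(jωC) = -j/(ω·C) = 0 - j671.5 Ω
Step 3 — Series combination: Z_total = R + C = 4000 - j671.5 Ω = 4056∠-9.5° Ω.

Z = 4000 - j671.5 Ω = 4056∠-9.5° Ω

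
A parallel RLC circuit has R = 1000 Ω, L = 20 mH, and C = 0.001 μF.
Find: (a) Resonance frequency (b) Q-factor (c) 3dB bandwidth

Step 1 — Resonance: ω₀ = 1/√(LC) = 1/√(0.02·1e-09) = 2.236e+05 rad/s.
Step 2 — f₀ = ω₀/(2π) = 3.559e+04 Hz.
Step 3 — Parallel Q: Q = R/(ω₀L) = 1000/(2.236e+05·0.02) = 0.2236.
Step 4 — Bandwidth: Δω = ω₀/Q = 1e+06 rad/s; BW = Δω/(2π) = 1.592e+05 Hz.

(a) f₀ = 3.559e+04 Hz  (b) Q = 0.2236  (c) BW = 1.592e+05 Hz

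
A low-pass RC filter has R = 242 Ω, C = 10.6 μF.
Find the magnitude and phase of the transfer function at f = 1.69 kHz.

Step 1 — Angular frequency: ω = 2π·1690 = 1.062e+04 rad/s.
Step 2 — Transfer function: H(jω) = 1/(1 + jωRC).
Step 3 — Denominator: 1 + jωRC = 1 + j·1.062e+04·242·1.06e-05 = 1 + j27.24.
Step 4 — H = 0.001346 - j0.03666.
Step 5 — Magnitude: |H| = 0.03669 (-28.7 dB); phase: φ = -87.9°.

|H| = 0.03669 (-28.7 dB), φ = -87.9°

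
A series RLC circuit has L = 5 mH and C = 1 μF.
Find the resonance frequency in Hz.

Step 1 — Resonance condition Im(Z)=0 gives ω₀ = 1/√(LC).
Step 2 — ω₀ = 1/√(0.005·1e-06) = 1.414e+04 rad/s.
Step 3 — f₀ = ω₀/(2π) = 2251 Hz.

f₀ = 2251 Hz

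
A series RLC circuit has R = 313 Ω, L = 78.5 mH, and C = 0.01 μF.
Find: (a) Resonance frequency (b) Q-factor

Step 1 — Resonance condition Im(Z)=0 gives ω₀ = 1/√(LC).
Step 2 — ω₀ = 1/√(0.0785·1e-08) = 3.569e+04 rad/s.
Step 3 — f₀ = ω₀/(2π) = 5680 Hz.
Step 4 — Series Q: Q = ω₀L/R = 3.569e+04·0.0785/313 = 8.951.

(a) f₀ = 5680 Hz  (b) Q = 8.951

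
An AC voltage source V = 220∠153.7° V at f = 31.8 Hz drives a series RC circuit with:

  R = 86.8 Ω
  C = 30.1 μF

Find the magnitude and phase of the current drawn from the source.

Step 1 — Angular frequency: ω = 2π·f = 2π·31.8 = 199.8 rad/s.
Step 2 — Component impedances:
  R: Z = R = 86.8 Ω
  C: Z = 1/(jωC) = -j/(ω·C) = 0 - j166.3 Ω
Step 3 — Series combination: Z_total = R + C = 86.8 - j166.3 Ω = 187.6∠-62.4° Ω.
Step 4 — Source phasor: V = 220∠153.7° V = -197.2 + j97.48 V.
Step 5 — Ohm's law: I = V / Z_total = (-197.2 + j97.48) / (86.8 - j166.3) = -0.9473 - j0.6916 A.
Step 6 — Convert to polar: |I| = 1.173 A, ∠I = -143.9°.

I = 1.173∠-143.9° A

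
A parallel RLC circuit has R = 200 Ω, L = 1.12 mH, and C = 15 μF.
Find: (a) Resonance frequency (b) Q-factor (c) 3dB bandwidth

Step 1 — Resonance: ω₀ = 1/√(LC) = 1/√(0.00112·1.5e-05) = 7715 rad/s.
Step 2 — f₀ = ω₀/(2π) = 1228 Hz.
Step 3 — Parallel Q: Q = R/(ω₀L) = 200/(7715·0.00112) = 23.15.
Step 4 — Bandwidth: Δω = ω₀/Q = 333.3 rad/s; BW = Δω/(2π) = 53.05 Hz.

(a) f₀ = 1228 Hz  (b) Q = 23.15  (c) BW = 53.05 Hz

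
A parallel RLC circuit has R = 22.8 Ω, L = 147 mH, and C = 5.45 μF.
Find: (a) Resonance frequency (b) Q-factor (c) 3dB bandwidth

Step 1 — Resonance: ω₀ = 1/√(LC) = 1/√(0.147·5.45e-06) = 1117 rad/s.
Step 2 — f₀ = ω₀/(2π) = 177.8 Hz.
Step 3 — Parallel Q: Q = R/(ω₀L) = 22.8/(1117·0.147) = 0.1388.
Step 4 — Bandwidth: Δω = ω₀/Q = 8048 rad/s; BW = Δω/(2π) = 1281 Hz.

(a) f₀ = 177.8 Hz  (b) Q = 0.1388  (c) BW = 1281 Hz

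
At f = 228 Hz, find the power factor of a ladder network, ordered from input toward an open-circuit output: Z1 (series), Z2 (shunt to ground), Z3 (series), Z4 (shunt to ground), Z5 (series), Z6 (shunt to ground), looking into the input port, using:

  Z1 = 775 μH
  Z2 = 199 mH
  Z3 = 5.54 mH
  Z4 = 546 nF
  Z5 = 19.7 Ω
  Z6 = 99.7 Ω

Step 1 — Angular frequency: ω = 2π·f = 2π·228 = 1433 rad/s.
Step 2 — Component impedances:
  Z1: Z = jωL = j·1433·0.000775 = 0 + j1.11 Ω
  Z2: Z = jωL = j·1433·0.199 = 0 + j285.1 Ω
  Z3: Z = jωL = j·1433·0.00554 = 0 + j7.936 Ω
  Z4: Z = 1/(jωC) = -j/(ω·C) = 0 - j1278 Ω
  Z5: Z = R = 19.7 Ω
  Z6: Z = R = 99.7 Ω
Step 3 — Ladder network (open output): work backward from the far end, alternating series and parallel combinations. Z_in = 102.9 + j41.14 Ω = 110.8∠21.8° Ω.
Step 4 — Power factor: PF = cos(φ) = Re(Z)/|Z| = 102.87/110.79 = 0.9285.
Step 5 — Type: Im(Z) = 41.14 ⇒ lagging (phase φ = 21.8°).

PF = 0.9285 (lagging, φ = 21.8°)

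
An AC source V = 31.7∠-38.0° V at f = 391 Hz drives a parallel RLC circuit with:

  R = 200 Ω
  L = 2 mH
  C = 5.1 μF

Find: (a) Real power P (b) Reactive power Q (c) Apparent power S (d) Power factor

Step 1 — Angular frequency: ω = 2π·f = 2π·391 = 2457 rad/s.
Step 2 — Component impedances:
  R: Z = R = 200 Ω
  L: Z = jωL = j·2457·0.002 = 0 + j4.913 Ω
  C: Z = 1/(jωC) = -j/(ω·C) = 0 - j79.81 Ω
Step 3 — Parallel combination: 1/Z_total = 1/R + 1/L + 1/C; Z_total = 0.137 + j5.232 Ω = 5.234∠88.5° Ω.
Step 4 — Source phasor: V = 31.7∠-38.0° V = 24.98 - j19.52 V.
Step 5 — Current: I = V / Z = -3.603 - j4.869 A = 6.057∠-126.5° A.
Step 6 — Complex power: S = V·I* = 5.024 + j191.9 VA.
Step 7 — Real power: P = Re(S) = 5.024 W.
Step 8 — Reactive power: Q = Im(S) = 191.9 VAR.
Step 9 — Apparent power: |S| = 192 VA.
Step 10 — Power factor: PF = P/|S| = 0.02617 (lagging).

(a) P = 5.024 W  (b) Q = 191.9 VAR  (c) S = 192 VA  (d) PF = 0.02617 (lagging)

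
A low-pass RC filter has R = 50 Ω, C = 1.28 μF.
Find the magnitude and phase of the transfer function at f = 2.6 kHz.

Step 1 — Angular frequency: ω = 2π·2600 = 1.634e+04 rad/s.
Step 2 — Transfer function: H(jω) = 1/(1 + jωRC).
Step 3 — Denominator: 1 + jωRC = 1 + j·1.634e+04·50·1.28e-06 = 1 + j1.046.
Step 4 — H = 0.4778 - j0.4995.
Step 5 — Magnitude: |H| = 0.6912 (-3.2 dB); phase: φ = -46.3°.

|H| = 0.6912 (-3.2 dB), φ = -46.3°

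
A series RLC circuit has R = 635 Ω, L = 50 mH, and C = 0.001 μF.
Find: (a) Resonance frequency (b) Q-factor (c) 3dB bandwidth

Step 1 — Resonance: ω₀ = 1/√(LC) = 1/√(0.05·1e-09) = 1.414e+05 rad/s.
Step 2 — f₀ = ω₀/(2π) = 2.251e+04 Hz.
Step 3 — Series Q: Q = ω₀L/R = 1.414e+05·0.05/635 = 11.14.
Step 4 — Bandwidth: Δω = ω₀/Q = 1.27e+04 rad/s; BW = Δω/(2π) = 2021 Hz.

(a) f₀ = 2.251e+04 Hz  (b) Q = 11.14  (c) BW = 2021 Hz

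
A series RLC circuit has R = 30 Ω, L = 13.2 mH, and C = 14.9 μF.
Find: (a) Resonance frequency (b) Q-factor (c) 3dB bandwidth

Step 1 — Resonance condition Im(Z)=0 gives ω₀ = 1/√(LC).
Step 2 — ω₀ = 1/√(0.0132·1.49e-05) = 2255 rad/s.
Step 3 — f₀ = ω₀/(2π) = 358.9 Hz.
Step 4 — Series Q: Q = ω₀L/R = 2255·0.0132/30 = 0.9921.
Step 5 — 3dB bandwidth: Δω = ω₀/Q = 2273 rad/s; BW = Δω/(2π) = 361.7 Hz.

(a) f₀ = 358.9 Hz  (b) Q = 0.9921  (c) BW = 361.7 Hz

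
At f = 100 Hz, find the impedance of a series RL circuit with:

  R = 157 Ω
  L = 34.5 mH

Step 1 — Angular frequency: ω = 2π·f = 2π·100 = 628.3 rad/s.
Step 2 — Component impedances:
  R: Z = R = 157 Ω
  L: Z = jωL = j·628.3·0.0345 = 0 + j21.68 Ω
Step 3 — Series combination: Z_total = R + L = 157 + j21.68 Ω = 158.5∠7.9° Ω.

Z = 157 + j21.68 Ω = 158.5∠7.9° Ω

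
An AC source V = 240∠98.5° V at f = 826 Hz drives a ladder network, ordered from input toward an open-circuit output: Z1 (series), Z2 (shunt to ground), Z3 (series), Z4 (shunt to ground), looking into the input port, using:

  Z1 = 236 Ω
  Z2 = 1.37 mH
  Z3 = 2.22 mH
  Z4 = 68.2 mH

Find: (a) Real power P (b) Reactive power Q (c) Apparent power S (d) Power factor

Step 1 — Angular frequency: ω = 2π·f = 2π·826 = 5190 rad/s.
Step 2 — Component impedances:
  Z1: Z = R = 236 Ω
  Z2: Z = jωL = j·5190·0.00137 = 0 + j7.11 Ω
  Z3: Z = jωL = j·5190·0.00222 = 0 + j11.52 Ω
  Z4: Z = jωL = j·5190·0.0682 = 0 + j354 Ω
Step 3 — Ladder network (open output): work backward from the far end, alternating series and parallel combinations. Z_in = 236 + j6.974 Ω = 236.1∠1.7° Ω.
Step 4 — Source phasor: V = 240∠98.5° V = -35.47 + j237.4 V.
Step 5 — Current: I = V / Z = -0.1205 + j1.009 A = 1.017∠96.8° A.
Step 6 — Complex power: S = V·I* = 243.9 + j7.207 VA.
Step 7 — Real power: P = Re(S) = 243.9 W.
Step 8 — Reactive power: Q = Im(S) = 7.207 VAR.
Step 9 — Apparent power: |S| = 244 VA.
Step 10 — Power factor: PF = P/|S| = 0.9996 (lagging).

(a) P = 243.9 W  (b) Q = 7.207 VAR  (c) S = 244 VA  (d) PF = 0.9996 (lagging)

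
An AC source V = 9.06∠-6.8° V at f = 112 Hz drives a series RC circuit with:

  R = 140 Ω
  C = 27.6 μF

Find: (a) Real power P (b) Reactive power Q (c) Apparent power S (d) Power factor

Step 1 — Angular frequency: ω = 2π·f = 2π·112 = 703.7 rad/s.
Step 2 — Component impedances:
  R: Z = R = 140 Ω
  C: Z = 1/(jωC) = -j/(ω·C) = 0 - j51.49 Ω
Step 3 — Series combination: Z_total = R + C = 140 - j51.49 Ω = 149.2∠-20.2° Ω.
Step 4 — Source phasor: V = 9.06∠-6.8° V = 8.996 - j1.073 V.
Step 5 — Current: I = V / Z = 0.05909 + j0.01407 A = 0.06074∠13.4° A.
Step 6 — Complex power: S = V·I* = 0.5165 - j0.1899 VA.
Step 7 — Real power: P = Re(S) = 0.5165 W.
Step 8 — Reactive power: Q = Im(S) = -0.1899 VAR.
Step 9 — Apparent power: |S| = 0.5503 VA.
Step 10 — Power factor: PF = P/|S| = 0.9385 (leading).

(a) P = 0.5165 W  (b) Q = -0.1899 VAR  (c) S = 0.5503 VA  (d) PF = 0.9385 (leading)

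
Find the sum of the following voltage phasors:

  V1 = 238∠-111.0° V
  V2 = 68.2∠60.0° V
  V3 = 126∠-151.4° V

Step 1 — Convert each phasor to rectangular form:
  V1 = 238·(cos(-111.0°) + j·sin(-111.0°)) = -85.29 - j222.2 V
  V2 = 68.2·(cos(60.0°) + j·sin(60.0°)) = 34.1 + j59.06 V
  V3 = 126·(cos(-151.4°) + j·sin(-151.4°)) = -110.6 - j60.32 V
Step 2 — Sum components: V_total = -161.8 - j223.4 V.
Step 3 — Convert to polar: |V_total| = 275.9 V, ∠V_total = -125.9°.

V_total = 275.9∠-125.9° V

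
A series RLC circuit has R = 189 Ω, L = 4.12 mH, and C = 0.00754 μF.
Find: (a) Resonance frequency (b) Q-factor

Step 1 — Resonance condition Im(Z)=0 gives ω₀ = 1/√(LC).
Step 2 — ω₀ = 1/√(0.00412·7.54e-09) = 1.794e+05 rad/s.
Step 3 — f₀ = ω₀/(2π) = 2.856e+04 Hz.
Step 4 — Series Q: Q = ω₀L/R = 1.794e+05·0.00412/189 = 3.911.

(a) f₀ = 2.856e+04 Hz  (b) Q = 3.911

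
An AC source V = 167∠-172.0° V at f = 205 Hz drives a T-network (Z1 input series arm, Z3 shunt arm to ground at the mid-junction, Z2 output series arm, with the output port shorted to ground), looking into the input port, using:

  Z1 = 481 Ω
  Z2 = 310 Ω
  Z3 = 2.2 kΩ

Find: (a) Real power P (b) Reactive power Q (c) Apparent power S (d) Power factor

Step 1 — Angular frequency: ω = 2π·f = 2π·205 = 1288 rad/s.
Step 2 — Component impedances:
  Z1: Z = R = 481 Ω
  Z2: Z = R = 310 Ω
  Z3: Z = R = 2200 Ω
Step 3 — With the output port shorted to ground, the output series arm Z2 runs from the junction to ground; the shunt arm Z3 also runs from the junction to ground. They appear in parallel: Z3 || Z2 = 271.7 Ω.
Step 4 — Series with input arm Z1: Z_in = Z1 + (Z3 || Z2) = 752.7 Ω = 752.7∠0.0° Ω.
Step 5 — Source phasor: V = 167∠-172.0° V = -165.4 - j23.24 V.
Step 6 — Current: I = V / Z = -0.2197 - j0.03088 A = 0.2219∠-172.0° A.
Step 7 — Complex power: S = V·I* = 37.05 VA.
Step 8 — Real power: P = Re(S) = 37.05 W.
Step 9 — Reactive power: Q = Im(S) = 0 VAR.
Step 10 — Apparent power: |S| = 37.05 VA.
Step 11 — Power factor: PF = P/|S| = 1 (unity).

(a) P = 37.05 W  (b) Q = 0 VAR  (c) S = 37.05 VA  (d) PF = 1 (unity)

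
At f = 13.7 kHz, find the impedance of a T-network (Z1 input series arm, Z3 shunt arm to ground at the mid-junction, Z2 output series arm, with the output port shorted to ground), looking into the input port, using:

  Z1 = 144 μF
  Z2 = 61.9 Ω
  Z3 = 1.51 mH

Step 1 — Angular frequency: ω = 2π·f = 2π·1.37e+04 = 8.608e+04 rad/s.
Step 2 — Component impedances:
  Z1: Z = 1/(jωC) = -j/(ω·C) = 0 - j0.08067 Ω
  Z2: Z = R = 61.9 Ω
  Z3: Z = jωL = j·8.608e+04·0.00151 = 0 + j130 Ω
Step 3 — With the output port shorted to ground, the output series arm Z2 runs from the junction to ground; the shunt arm Z3 also runs from the junction to ground. They appear in parallel: Z3 || Z2 = 50.46 + j24.03 Ω.
Step 4 — Series with input arm Z1: Z_in = Z1 + (Z3 || Z2) = 50.46 + j23.95 Ω = 55.85∠25.4° Ω.

Z = 50.46 + j23.95 Ω = 55.85∠25.4° Ω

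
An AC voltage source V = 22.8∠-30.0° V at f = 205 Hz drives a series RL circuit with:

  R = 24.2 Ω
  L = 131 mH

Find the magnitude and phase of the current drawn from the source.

Step 1 — Angular frequency: ω = 2π·f = 2π·205 = 1288 rad/s.
Step 2 — Component impedances:
  R: Z = R = 24.2 Ω
  L: Z = jωL = j·1288·0.131 = 0 + j168.7 Ω
Step 3 — Series combination: Z_total = R + L = 24.2 + j168.7 Ω = 170.5∠81.8° Ω.
Step 4 — Source phasor: V = 22.8∠-30.0° V = 19.75 - j11.4 V.
Step 5 — Ohm's law: I = V / Z_total = (19.75 - j11.4) / (24.2 + j168.7) = -0.04976 - j0.1242 A.
Step 6 — Convert to polar: |I| = 0.1338 A, ∠I = -111.8°.

I = 0.1338∠-111.8° A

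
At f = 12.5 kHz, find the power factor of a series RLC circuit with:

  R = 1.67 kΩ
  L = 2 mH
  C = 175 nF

Step 1 — Angular frequency: ω = 2π·f = 2π·1.25e+04 = 7.854e+04 rad/s.
Step 2 — Component impedances:
  R: Z = R = 1670 Ω
  L: Z = jωL = j·7.854e+04·0.002 = 0 + j157.1 Ω
  C: Z = 1/(jωC) = -j/(ω·C) = 0 - j72.76 Ω
Step 3 — Series combination: Z_total = R + L + C = 1670 + j84.32 Ω = 1672∠2.9° Ω.
Step 4 — Power factor: PF = cos(φ) = Re(Z)/|Z| = 1670/1672.1 = 0.9987.
Step 5 — Type: Im(Z) = 84.32 ⇒ lagging (phase φ = 2.9°).

PF = 0.9987 (lagging, φ = 2.9°)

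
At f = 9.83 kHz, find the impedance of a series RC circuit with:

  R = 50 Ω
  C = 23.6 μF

Step 1 — Angular frequency: ω = 2π·f = 2π·9830 = 6.176e+04 rad/s.
Step 2 — Component impedances:
  R: Z = R = 50 Ω
  C: Z = 1/(jωC) = -j/(ω·C) = 0 - j0.686 Ω
Step 3 — Series combination: Z_total = R + C = 50 - j0.686 Ω = 50∠-0.8° Ω.

Z = 50 - j0.686 Ω = 50∠-0.8° Ω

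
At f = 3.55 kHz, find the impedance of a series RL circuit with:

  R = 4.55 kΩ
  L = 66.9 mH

Step 1 — Angular frequency: ω = 2π·f = 2π·3550 = 2.231e+04 rad/s.
Step 2 — Component impedances:
  R: Z = R = 4550 Ω
  L: Z = jωL = j·2.231e+04·0.0669 = 0 + j1492 Ω
Step 3 — Series combination: Z_total = R + L = 4550 + j1492 Ω = 4788∠18.2° Ω.

Z = 4550 + j1492 Ω = 4788∠18.2° Ω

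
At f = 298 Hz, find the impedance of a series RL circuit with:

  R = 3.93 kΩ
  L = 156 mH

Step 1 — Angular frequency: ω = 2π·f = 2π·298 = 1872 rad/s.
Step 2 — Component impedances:
  R: Z = R = 3930 Ω
  L: Z = jωL = j·1872·0.156 = 0 + j292.1 Ω
Step 3 — Series combination: Z_total = R + L = 3930 + j292.1 Ω = 3941∠4.3° Ω.

Z = 3930 + j292.1 Ω = 3941∠4.3° Ω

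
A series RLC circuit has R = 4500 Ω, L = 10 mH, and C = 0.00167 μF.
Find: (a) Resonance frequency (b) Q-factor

Step 1 — Resonance condition Im(Z)=0 gives ω₀ = 1/√(LC).
Step 2 — ω₀ = 1/√(0.01·1.67e-09) = 2.447e+05 rad/s.
Step 3 — f₀ = ω₀/(2π) = 3.895e+04 Hz.
Step 4 — Series Q: Q = ω₀L/R = 2.447e+05·0.01/4500 = 0.5438.

(a) f₀ = 3.895e+04 Hz  (b) Q = 0.5438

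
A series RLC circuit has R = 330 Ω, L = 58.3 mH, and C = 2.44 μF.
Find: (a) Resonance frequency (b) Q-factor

Step 1 — Resonance condition Im(Z)=0 gives ω₀ = 1/√(LC).
Step 2 — ω₀ = 1/√(0.0583·2.44e-06) = 2651 rad/s.
Step 3 — f₀ = ω₀/(2π) = 422 Hz.
Step 4 — Series Q: Q = ω₀L/R = 2651·0.0583/330 = 0.4684.

(a) f₀ = 422 Hz  (b) Q = 0.4684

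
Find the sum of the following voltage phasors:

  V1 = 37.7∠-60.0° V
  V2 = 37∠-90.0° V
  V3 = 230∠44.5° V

Step 1 — Convert each phasor to rectangular form:
  V1 = 37.7·(cos(-60.0°) + j·sin(-60.0°)) = 18.85 - j32.65 V
  V2 = 37·(cos(-90.0°) + j·sin(-90.0°)) = 0 - j37 V
  V3 = 230·(cos(44.5°) + j·sin(44.5°)) = 164 + j161.2 V
Step 2 — Sum components: V_total = 182.9 + j91.56 V.
Step 3 — Convert to polar: |V_total| = 204.5 V, ∠V_total = 26.6°.

V_total = 204.5∠26.6° V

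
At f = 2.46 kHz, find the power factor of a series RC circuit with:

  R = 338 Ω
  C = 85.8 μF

Step 1 — Angular frequency: ω = 2π·f = 2π·2460 = 1.546e+04 rad/s.
Step 2 — Component impedances:
  R: Z = R = 338 Ω
  C: Z = 1/(jωC) = -j/(ω·C) = 0 - j0.754 Ω
Step 3 — Series combination: Z_total = R + C = 338 - j0.754 Ω = 338∠-0.1° Ω.
Step 4 — Power factor: PF = cos(φ) = Re(Z)/|Z| = 338/338 = 1.
Step 5 — Type: Im(Z) = -0.754 ⇒ leading (phase φ = -0.1°).

PF = 1 (leading, φ = -0.1°)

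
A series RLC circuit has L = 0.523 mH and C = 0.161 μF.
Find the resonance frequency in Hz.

Step 1 — Resonance condition Im(Z)=0 gives ω₀ = 1/√(LC).
Step 2 — ω₀ = 1/√(0.000523·1.61e-07) = 1.09e+05 rad/s.
Step 3 — f₀ = ω₀/(2π) = 1.734e+04 Hz.

f₀ = 1.734e+04 Hz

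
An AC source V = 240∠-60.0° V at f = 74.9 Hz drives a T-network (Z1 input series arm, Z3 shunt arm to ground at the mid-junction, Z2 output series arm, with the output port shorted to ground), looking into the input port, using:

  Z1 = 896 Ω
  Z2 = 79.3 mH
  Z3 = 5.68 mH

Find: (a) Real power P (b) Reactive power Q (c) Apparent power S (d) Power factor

Step 1 — Angular frequency: ω = 2π·f = 2π·74.9 = 470.6 rad/s.
Step 2 — Component impedances:
  Z1: Z = R = 896 Ω
  Z2: Z = jωL = j·470.6·0.0793 = 0 + j37.32 Ω
  Z3: Z = jωL = j·470.6·0.00568 = 0 + j2.673 Ω
Step 3 — With the output port shorted to ground, the output series arm Z2 runs from the junction to ground; the shunt arm Z3 also runs from the junction to ground. They appear in parallel: Z3 || Z2 = 0 + j2.494 Ω.
Step 4 — Series with input arm Z1: Z_in = Z1 + (Z3 || Z2) = 896 + j2.494 Ω = 896∠0.2° Ω.
Step 5 — Source phasor: V = 240∠-60.0° V = 120 - j207.8 V.
Step 6 — Current: I = V / Z = 0.1333 - j0.2323 A = 0.2679∠-60.2° A.
Step 7 — Complex power: S = V·I* = 64.29 + j0.179 VA.
Step 8 — Real power: P = Re(S) = 64.29 W.
Step 9 — Reactive power: Q = Im(S) = 0.179 VAR.
Step 10 — Apparent power: |S| = 64.29 VA.
Step 11 — Power factor: PF = P/|S| = 1 (lagging).

(a) P = 64.29 W  (b) Q = 0.179 VAR  (c) S = 64.29 VA  (d) PF = 1 (lagging)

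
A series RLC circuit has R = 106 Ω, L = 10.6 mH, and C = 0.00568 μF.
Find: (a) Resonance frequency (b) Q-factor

Step 1 — Resonance condition Im(Z)=0 gives ω₀ = 1/√(LC).
Step 2 — ω₀ = 1/√(0.0106·5.68e-09) = 1.289e+05 rad/s.
Step 3 — f₀ = ω₀/(2π) = 2.051e+04 Hz.
Step 4 — Series Q: Q = ω₀L/R = 1.289e+05·0.0106/106 = 12.89.

(a) f₀ = 2.051e+04 Hz  (b) Q = 12.89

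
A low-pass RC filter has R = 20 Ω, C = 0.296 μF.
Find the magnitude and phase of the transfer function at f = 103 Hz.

Step 1 — Angular frequency: ω = 2π·103 = 647.2 rad/s.
Step 2 — Transfer function: H(jω) = 1/(1 + jωRC).
Step 3 — Denominator: 1 + jωRC = 1 + j·647.2·20·2.96e-07 = 1 + j0.003831.
Step 4 — H = 1 - j0.003831.
Step 5 — Magnitude: |H| = 1 (-0.0 dB); phase: φ = -0.2°.

|H| = 1 (-0.0 dB), φ = -0.2°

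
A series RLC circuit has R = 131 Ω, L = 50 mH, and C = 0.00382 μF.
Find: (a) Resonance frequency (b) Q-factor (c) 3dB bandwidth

Step 1 — Resonance condition Im(Z)=0 gives ω₀ = 1/√(LC).
Step 2 — ω₀ = 1/√(0.05·3.82e-09) = 7.236e+04 rad/s.
Step 3 — f₀ = ω₀/(2π) = 1.152e+04 Hz.
Step 4 — Series Q: Q = ω₀L/R = 7.236e+04·0.05/131 = 27.62.
Step 5 — 3dB bandwidth: Δω = ω₀/Q = 2620 rad/s; BW = Δω/(2π) = 417 Hz.

(a) f₀ = 1.152e+04 Hz  (b) Q = 27.62  (c) BW = 417 Hz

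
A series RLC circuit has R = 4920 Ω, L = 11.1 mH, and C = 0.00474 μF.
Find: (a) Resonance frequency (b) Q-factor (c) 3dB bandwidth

Step 1 — Resonance: ω₀ = 1/√(LC) = 1/√(0.0111·4.74e-09) = 1.379e+05 rad/s.
Step 2 — f₀ = ω₀/(2π) = 2.194e+04 Hz.
Step 3 — Series Q: Q = ω₀L/R = 1.379e+05·0.0111/4920 = 0.311.
Step 4 — Bandwidth: Δω = ω₀/Q = 4.432e+05 rad/s; BW = Δω/(2π) = 7.054e+04 Hz.

(a) f₀ = 2.194e+04 Hz  (b) Q = 0.311  (c) BW = 7.054e+04 Hz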